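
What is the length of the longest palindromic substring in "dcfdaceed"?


Input: "dcfdaceed"
Checking substrings for palindromes:
  [6:8] "ee" (len 2) => palindrome
Longest palindromic substring: "ee" with length 2

2


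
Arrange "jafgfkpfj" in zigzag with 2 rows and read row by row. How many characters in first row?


Zigzag "jafgfkpfj" into 2 rows:
Placing characters:
  'j' => row 0
  'a' => row 1
  'f' => row 0
  'g' => row 1
  'f' => row 0
  'k' => row 1
  'p' => row 0
  'f' => row 1
  'j' => row 0
Rows:
  Row 0: "jffpj"
  Row 1: "agkf"
First row length: 5

5


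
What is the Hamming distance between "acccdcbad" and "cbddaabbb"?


Comparing "acccdcbad" and "cbddaabbb" position by position:
  Position 0: 'a' vs 'c' => differ
  Position 1: 'c' vs 'b' => differ
  Position 2: 'c' vs 'd' => differ
  Position 3: 'c' vs 'd' => differ
  Position 4: 'd' vs 'a' => differ
  Position 5: 'c' vs 'a' => differ
  Position 6: 'b' vs 'b' => same
  Position 7: 'a' vs 'b' => differ
  Position 8: 'd' vs 'b' => differ
Total differences (Hamming distance): 8

8


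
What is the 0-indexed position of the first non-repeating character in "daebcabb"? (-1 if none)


Input: daebcabb
Character frequencies:
  'a': 2
  'b': 3
  'c': 1
  'd': 1
  'e': 1
Scanning left to right for freq == 1:
  Position 0 ('d'): unique! => answer = 0

0


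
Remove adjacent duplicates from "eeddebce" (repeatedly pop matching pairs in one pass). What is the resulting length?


Input: eeddebce
Stack-based adjacent duplicate removal:
  Read 'e': push. Stack: e
  Read 'e': matches stack top 'e' => pop. Stack: (empty)
  Read 'd': push. Stack: d
  Read 'd': matches stack top 'd' => pop. Stack: (empty)
  Read 'e': push. Stack: e
  Read 'b': push. Stack: eb
  Read 'c': push. Stack: ebc
  Read 'e': push. Stack: ebce
Final stack: "ebce" (length 4)

4


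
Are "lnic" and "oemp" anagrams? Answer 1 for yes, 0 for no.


Strings: "lnic", "oemp"
Sorted first:  ciln
Sorted second: emop
Differ at position 0: 'c' vs 'e' => not anagrams

0


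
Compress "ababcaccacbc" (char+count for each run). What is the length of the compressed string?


Input: ababcaccacbc
Runs:
  'a' x 1 => "a1"
  'b' x 1 => "b1"
  'a' x 1 => "a1"
  'b' x 1 => "b1"
  'c' x 1 => "c1"
  'a' x 1 => "a1"
  'c' x 2 => "c2"
  'a' x 1 => "a1"
  'c' x 1 => "c1"
  'b' x 1 => "b1"
  'c' x 1 => "c1"
Compressed: "a1b1a1b1c1a1c2a1c1b1c1"
Compressed length: 22

22


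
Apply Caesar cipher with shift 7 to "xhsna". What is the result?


Caesar cipher: shift "xhsna" by 7
  'x' (pos 23) + 7 = pos 4 = 'e'
  'h' (pos 7) + 7 = pos 14 = 'o'
  's' (pos 18) + 7 = pos 25 = 'z'
  'n' (pos 13) + 7 = pos 20 = 'u'
  'a' (pos 0) + 7 = pos 7 = 'h'
Result: eozuh

eozuh


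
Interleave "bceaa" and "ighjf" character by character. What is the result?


Interleaving "bceaa" and "ighjf":
  Position 0: 'b' from first, 'i' from second => "bi"
  Position 1: 'c' from first, 'g' from second => "cg"
  Position 2: 'e' from first, 'h' from second => "eh"
  Position 3: 'a' from first, 'j' from second => "aj"
  Position 4: 'a' from first, 'f' from second => "af"
Result: bicgehajaf

bicgehajaf


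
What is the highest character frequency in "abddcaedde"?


Input: abddcaedde
Character counts:
  'a': 2
  'b': 1
  'c': 1
  'd': 4
  'e': 2
Maximum frequency: 4

4


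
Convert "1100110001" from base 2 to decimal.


Input: "1100110001" in base 2
Positional expansion:
  Digit '1' (value 1) x 2^9 = 512
  Digit '1' (value 1) x 2^8 = 256
  Digit '0' (value 0) x 2^7 = 0
  Digit '0' (value 0) x 2^6 = 0
  Digit '1' (value 1) x 2^5 = 32
  Digit '1' (value 1) x 2^4 = 16
  Digit '0' (value 0) x 2^3 = 0
  Digit '0' (value 0) x 2^2 = 0
  Digit '0' (value 0) x 2^1 = 0
  Digit '1' (value 1) x 2^0 = 1
Sum = 817

817


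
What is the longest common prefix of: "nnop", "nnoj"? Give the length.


Words: nnop, nnoj
  Position 0: all 'n' => match
  Position 1: all 'n' => match
  Position 2: all 'o' => match
  Position 3: ('p', 'j') => mismatch, stop
LCP = "nno" (length 3)

3


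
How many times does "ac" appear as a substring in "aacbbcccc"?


Searching for "ac" in "aacbbcccc"
Scanning each position:
  Position 0: "aa" => no
  Position 1: "ac" => MATCH
  Position 2: "cb" => no
  Position 3: "bb" => no
  Position 4: "bc" => no
  Position 5: "cc" => no
  Position 6: "cc" => no
  Position 7: "cc" => no
Total occurrences: 1

1


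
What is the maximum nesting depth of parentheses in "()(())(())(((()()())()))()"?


Input: "()(())(())(((()()())()))()"
Tracking depth:
  Position 0 '(': depth becomes 1
  Position 1 ')': depth becomes 0
  Position 2 '(': depth becomes 1
  Position 3 '(': depth becomes 2
  Position 4 ')': depth becomes 1
  Position 5 ')': depth becomes 0
  Position 6 '(': depth becomes 1
  Position 7 '(': depth becomes 2
  Position 8 ')': depth becomes 1
  Position 9 ')': depth becomes 0
  Position 10 '(': depth becomes 1
  Position 11 '(': depth becomes 2
  Position 12 '(': depth becomes 3
  Position 13 '(': depth becomes 4
  Position 14 ')': depth becomes 3
  Position 15 '(': depth becomes 4
  Position 16 ')': depth becomes 3
  Position 17 '(': depth becomes 4
  Position 18 ')': depth becomes 3
  Position 19 ')': depth becomes 2
  Position 20 '(': depth becomes 3
  Position 21 ')': depth becomes 2
  Position 22 ')': depth becomes 1
  Position 23 ')': depth becomes 0
  Position 24 '(': depth becomes 1
  Position 25 ')': depth becomes 0
Maximum depth reached: 4

4


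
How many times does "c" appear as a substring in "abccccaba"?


Searching for "c" in "abccccaba"
Scanning each position:
  Position 0: "a" => no
  Position 1: "b" => no
  Position 2: "c" => MATCH
  Position 3: "c" => MATCH
  Position 4: "c" => MATCH
  Position 5: "c" => MATCH
  Position 6: "a" => no
  Position 7: "b" => no
  Position 8: "a" => no
Total occurrences: 4

4


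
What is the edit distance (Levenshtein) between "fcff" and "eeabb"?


Computing edit distance: "fcff" -> "eeabb"
DP table:
           e    e    a    b    b
      0    1    2    3    4    5
  f   1    1    2    3    4    5
  c   2    2    2    3    4    5
  f   3    3    3    3    4    5
  f   4    4    4    4    4    5
Edit distance = dp[4][5] = 5

5


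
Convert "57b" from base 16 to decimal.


Input: "57b" in base 16
Positional expansion:
  Digit '5' (value 5) x 16^2 = 1280
  Digit '7' (value 7) x 16^1 = 112
  Digit 'b' (value 11) x 16^0 = 11
Sum = 1403

1403


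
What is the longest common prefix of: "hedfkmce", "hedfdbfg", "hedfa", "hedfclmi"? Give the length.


Words: hedfkmce, hedfdbfg, hedfa, hedfclmi
  Position 0: all 'h' => match
  Position 1: all 'e' => match
  Position 2: all 'd' => match
  Position 3: all 'f' => match
  Position 4: ('k', 'd', 'a', 'c') => mismatch, stop
LCP = "hedf" (length 4)

4


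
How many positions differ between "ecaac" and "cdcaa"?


Comparing "ecaac" and "cdcaa" position by position:
  Position 0: 'e' vs 'c' => DIFFER
  Position 1: 'c' vs 'd' => DIFFER
  Position 2: 'a' vs 'c' => DIFFER
  Position 3: 'a' vs 'a' => same
  Position 4: 'c' vs 'a' => DIFFER
Positions that differ: 4

4


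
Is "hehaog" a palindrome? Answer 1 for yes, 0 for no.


Input: hehaog
Reversed: goaheh
  Compare pos 0 ('h') with pos 5 ('g'): MISMATCH
  Compare pos 1 ('e') with pos 4 ('o'): MISMATCH
  Compare pos 2 ('h') with pos 3 ('a'): MISMATCH
Result: not a palindrome

0


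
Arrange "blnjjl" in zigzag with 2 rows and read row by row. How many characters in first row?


Zigzag "blnjjl" into 2 rows:
Placing characters:
  'b' => row 0
  'l' => row 1
  'n' => row 0
  'j' => row 1
  'j' => row 0
  'l' => row 1
Rows:
  Row 0: "bnj"
  Row 1: "ljl"
First row length: 3

3


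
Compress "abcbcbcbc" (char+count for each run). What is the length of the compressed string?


Input: abcbcbcbc
Runs:
  'a' x 1 => "a1"
  'b' x 1 => "b1"
  'c' x 1 => "c1"
  'b' x 1 => "b1"
  'c' x 1 => "c1"
  'b' x 1 => "b1"
  'c' x 1 => "c1"
  'b' x 1 => "b1"
  'c' x 1 => "c1"
Compressed: "a1b1c1b1c1b1c1b1c1"
Compressed length: 18

18


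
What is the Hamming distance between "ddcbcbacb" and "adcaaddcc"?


Comparing "ddcbcbacb" and "adcaaddcc" position by position:
  Position 0: 'd' vs 'a' => differ
  Position 1: 'd' vs 'd' => same
  Position 2: 'c' vs 'c' => same
  Position 3: 'b' vs 'a' => differ
  Position 4: 'c' vs 'a' => differ
  Position 5: 'b' vs 'd' => differ
  Position 6: 'a' vs 'd' => differ
  Position 7: 'c' vs 'c' => same
  Position 8: 'b' vs 'c' => differ
Total differences (Hamming distance): 6

6


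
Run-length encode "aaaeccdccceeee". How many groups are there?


Input: aaaeccdccceeee
Scanning for consecutive runs:
  Group 1: 'a' x 3 (positions 0-2)
  Group 2: 'e' x 1 (positions 3-3)
  Group 3: 'c' x 2 (positions 4-5)
  Group 4: 'd' x 1 (positions 6-6)
  Group 5: 'c' x 3 (positions 7-9)
  Group 6: 'e' x 4 (positions 10-13)
Total groups: 6

6


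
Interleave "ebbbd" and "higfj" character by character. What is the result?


Interleaving "ebbbd" and "higfj":
  Position 0: 'e' from first, 'h' from second => "eh"
  Position 1: 'b' from first, 'i' from second => "bi"
  Position 2: 'b' from first, 'g' from second => "bg"
  Position 3: 'b' from first, 'f' from second => "bf"
  Position 4: 'd' from first, 'j' from second => "dj"
Result: ehbibgbfdj

ehbibgbfdj


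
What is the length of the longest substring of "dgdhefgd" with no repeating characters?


Input: "dgdhefgd"
Sliding window (track last position of each char):
  Position 0 ('d'): window [0,0] length 1 -- new best
  Position 1 ('g'): window [0,1] length 2 -- new best
  Position 2 ('d'): repeat (last at 0), move window start to 1
  Position 2 ('d'): window [1,2] length 2
  Position 3 ('h'): window [1,3] length 3 -- new best
  Position 4 ('e'): window [1,4] length 4 -- new best
  Position 5 ('f'): window [1,5] length 5 -- new best
  Position 6 ('g'): repeat (last at 1), move window start to 2
  Position 6 ('g'): window [2,6] length 5
  Position 7 ('d'): repeat (last at 2), move window start to 3
  Position 7 ('d'): window [3,7] length 5
Longest substring with no repeats: "gdhef" with length 5

5


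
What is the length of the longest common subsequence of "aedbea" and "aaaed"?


LCS of "aedbea" and "aaaed"
DP table:
           a    a    a    e    d
      0    0    0    0    0    0
  a   0    1    1    1    1    1
  e   0    1    1    1    2    2
  d   0    1    1    1    2    3
  b   0    1    1    1    2    3
  e   0    1    1    1    2    3
  a   0    1    2    2    2    3
LCS length = dp[6][5] = 3

3


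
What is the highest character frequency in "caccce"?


Input: caccce
Character counts:
  'a': 1
  'c': 4
  'e': 1
Maximum frequency: 4

4


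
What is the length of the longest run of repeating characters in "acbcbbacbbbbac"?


Input: "acbcbbacbbbbac"
Scanning for longest run:
  Position 1 ('c'): new char, reset run to 1
  Position 2 ('b'): new char, reset run to 1
  Position 3 ('c'): new char, reset run to 1
  Position 4 ('b'): new char, reset run to 1
  Position 5 ('b'): continues run of 'b', length=2
  Position 6 ('a'): new char, reset run to 1
  Position 7 ('c'): new char, reset run to 1
  Position 8 ('b'): new char, reset run to 1
  Position 9 ('b'): continues run of 'b', length=2
  Position 10 ('b'): continues run of 'b', length=3
  Position 11 ('b'): continues run of 'b', length=4
  Position 12 ('a'): new char, reset run to 1
  Position 13 ('c'): new char, reset run to 1
Longest run: 'b' with length 4

4


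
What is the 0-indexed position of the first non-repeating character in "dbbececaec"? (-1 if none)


Input: dbbececaec
Character frequencies:
  'a': 1
  'b': 2
  'c': 3
  'd': 1
  'e': 3
Scanning left to right for freq == 1:
  Position 0 ('d'): unique! => answer = 0

0


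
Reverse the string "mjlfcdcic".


Input: mjlfcdcic
Reading characters right to left:
  Position 8: 'c'
  Position 7: 'i'
  Position 6: 'c'
  Position 5: 'd'
  Position 4: 'c'
  Position 3: 'f'
  Position 2: 'l'
  Position 1: 'j'
  Position 0: 'm'
Reversed: cicdcfljm

cicdcfljm


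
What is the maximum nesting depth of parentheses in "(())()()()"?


Input: "(())()()()"
Tracking depth:
  Position 0 '(': depth becomes 1
  Position 1 '(': depth becomes 2
  Position 2 ')': depth becomes 1
  Position 3 ')': depth becomes 0
  Position 4 '(': depth becomes 1
  Position 5 ')': depth becomes 0
  Position 6 '(': depth becomes 1
  Position 7 ')': depth becomes 0
  Position 8 '(': depth becomes 1
  Position 9 ')': depth becomes 0
Maximum depth reached: 2

2


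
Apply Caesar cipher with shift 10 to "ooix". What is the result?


Caesar cipher: shift "ooix" by 10
  'o' (pos 14) + 10 = pos 24 = 'y'
  'o' (pos 14) + 10 = pos 24 = 'y'
  'i' (pos 8) + 10 = pos 18 = 's'
  'x' (pos 23) + 10 = pos 7 = 'h'
Result: yysh

yysh


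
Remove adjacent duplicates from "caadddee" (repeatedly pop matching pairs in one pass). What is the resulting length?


Input: caadddee
Stack-based adjacent duplicate removal:
  Read 'c': push. Stack: c
  Read 'a': push. Stack: ca
  Read 'a': matches stack top 'a' => pop. Stack: c
  Read 'd': push. Stack: cd
  Read 'd': matches stack top 'd' => pop. Stack: c
  Read 'd': push. Stack: cd
  Read 'e': push. Stack: cde
  Read 'e': matches stack top 'e' => pop. Stack: cd
Final stack: "cd" (length 2)

2


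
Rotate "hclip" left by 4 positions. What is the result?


Input: "hclip", rotate left by 4
First 4 characters: "hcli"
Remaining characters: "p"
Concatenate remaining + first: "p" + "hcli" = "phcli"

phcli


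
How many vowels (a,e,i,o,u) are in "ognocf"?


Input: ognocf
Checking each character:
  'o' at position 0: vowel (running total: 1)
  'g' at position 1: consonant
  'n' at position 2: consonant
  'o' at position 3: vowel (running total: 2)
  'c' at position 4: consonant
  'f' at position 5: consonant
Total vowels: 2

2


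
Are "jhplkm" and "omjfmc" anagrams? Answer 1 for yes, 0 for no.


Strings: "jhplkm", "omjfmc"
Sorted first:  hjklmp
Sorted second: cfjmmo
Differ at position 0: 'h' vs 'c' => not anagrams

0


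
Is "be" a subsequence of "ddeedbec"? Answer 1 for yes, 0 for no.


Check if "be" is a subsequence of "ddeedbec"
Greedy scan:
  Position 0 ('d'): no match needed
  Position 1 ('d'): no match needed
  Position 2 ('e'): no match needed
  Position 3 ('e'): no match needed
  Position 4 ('d'): no match needed
  Position 5 ('b'): matches sub[0] = 'b'
  Position 6 ('e'): matches sub[1] = 'e'
  Position 7 ('c'): no match needed
All 2 characters matched => is a subsequence

1


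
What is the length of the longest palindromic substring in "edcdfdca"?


Input: "edcdfdca"
Checking substrings for palindromes:
  [2:7] "cdfdc" (len 5) => palindrome
  [1:4] "dcd" (len 3) => palindrome
  [3:6] "dfd" (len 3) => palindrome
Longest palindromic substring: "cdfdc" with length 5

5


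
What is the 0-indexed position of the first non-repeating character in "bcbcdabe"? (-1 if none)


Input: bcbcdabe
Character frequencies:
  'a': 1
  'b': 3
  'c': 2
  'd': 1
  'e': 1
Scanning left to right for freq == 1:
  Position 0 ('b'): freq=3, skip
  Position 1 ('c'): freq=2, skip
  Position 2 ('b'): freq=3, skip
  Position 3 ('c'): freq=2, skip
  Position 4 ('d'): unique! => answer = 4

4


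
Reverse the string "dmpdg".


Input: dmpdg
Reading characters right to left:
  Position 4: 'g'
  Position 3: 'd'
  Position 2: 'p'
  Position 1: 'm'
  Position 0: 'd'
Reversed: gdpmd

gdpmd


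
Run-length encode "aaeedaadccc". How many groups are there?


Input: aaeedaadccc
Scanning for consecutive runs:
  Group 1: 'a' x 2 (positions 0-1)
  Group 2: 'e' x 2 (positions 2-3)
  Group 3: 'd' x 1 (positions 4-4)
  Group 4: 'a' x 2 (positions 5-6)
  Group 5: 'd' x 1 (positions 7-7)
  Group 6: 'c' x 3 (positions 8-10)
Total groups: 6

6


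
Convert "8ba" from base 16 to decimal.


Input: "8ba" in base 16
Positional expansion:
  Digit '8' (value 8) x 16^2 = 2048
  Digit 'b' (value 11) x 16^1 = 176
  Digit 'a' (value 10) x 16^0 = 10
Sum = 2234

2234


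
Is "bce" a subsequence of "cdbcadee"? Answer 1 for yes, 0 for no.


Check if "bce" is a subsequence of "cdbcadee"
Greedy scan:
  Position 0 ('c'): no match needed
  Position 1 ('d'): no match needed
  Position 2 ('b'): matches sub[0] = 'b'
  Position 3 ('c'): matches sub[1] = 'c'
  Position 4 ('a'): no match needed
  Position 5 ('d'): no match needed
  Position 6 ('e'): matches sub[2] = 'e'
  Position 7 ('e'): no match needed
All 3 characters matched => is a subsequence

1


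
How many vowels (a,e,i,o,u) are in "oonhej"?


Input: oonhej
Checking each character:
  'o' at position 0: vowel (running total: 1)
  'o' at position 1: vowel (running total: 2)
  'n' at position 2: consonant
  'h' at position 3: consonant
  'e' at position 4: vowel (running total: 3)
  'j' at position 5: consonant
Total vowels: 3

3


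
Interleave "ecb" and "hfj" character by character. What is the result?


Interleaving "ecb" and "hfj":
  Position 0: 'e' from first, 'h' from second => "eh"
  Position 1: 'c' from first, 'f' from second => "cf"
  Position 2: 'b' from first, 'j' from second => "bj"
Result: ehcfbj

ehcfbj


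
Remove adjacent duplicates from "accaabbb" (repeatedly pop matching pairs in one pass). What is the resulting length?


Input: accaabbb
Stack-based adjacent duplicate removal:
  Read 'a': push. Stack: a
  Read 'c': push. Stack: ac
  Read 'c': matches stack top 'c' => pop. Stack: a
  Read 'a': matches stack top 'a' => pop. Stack: (empty)
  Read 'a': push. Stack: a
  Read 'b': push. Stack: ab
  Read 'b': matches stack top 'b' => pop. Stack: a
  Read 'b': push. Stack: ab
Final stack: "ab" (length 2)

2


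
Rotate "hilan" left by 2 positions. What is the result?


Input: "hilan", rotate left by 2
First 2 characters: "hi"
Remaining characters: "lan"
Concatenate remaining + first: "lan" + "hi" = "lanhi"

lanhi


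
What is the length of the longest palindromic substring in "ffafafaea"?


Input: "ffafafaea"
Checking substrings for palindromes:
  [1:6] "fafaf" (len 5) => palindrome
  [2:7] "afafa" (len 5) => palindrome
  [1:4] "faf" (len 3) => palindrome
  [2:5] "afa" (len 3) => palindrome
  [3:6] "faf" (len 3) => palindrome
  [4:7] "afa" (len 3) => palindrome
Longest palindromic substring: "fafaf" with length 5

5


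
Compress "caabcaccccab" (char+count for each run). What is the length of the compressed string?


Input: caabcaccccab
Runs:
  'c' x 1 => "c1"
  'a' x 2 => "a2"
  'b' x 1 => "b1"
  'c' x 1 => "c1"
  'a' x 1 => "a1"
  'c' x 4 => "c4"
  'a' x 1 => "a1"
  'b' x 1 => "b1"
Compressed: "c1a2b1c1a1c4a1b1"
Compressed length: 16

16


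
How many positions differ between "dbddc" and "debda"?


Comparing "dbddc" and "debda" position by position:
  Position 0: 'd' vs 'd' => same
  Position 1: 'b' vs 'e' => DIFFER
  Position 2: 'd' vs 'b' => DIFFER
  Position 3: 'd' vs 'd' => same
  Position 4: 'c' vs 'a' => DIFFER
Positions that differ: 3

3


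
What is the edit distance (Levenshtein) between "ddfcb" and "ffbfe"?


Computing edit distance: "ddfcb" -> "ffbfe"
DP table:
           f    f    b    f    e
      0    1    2    3    4    5
  d   1    1    2    3    4    5
  d   2    2    2    3    4    5
  f   3    2    2    3    3    4
  c   4    3    3    3    4    4
  b   5    4    4    3    4    5
Edit distance = dp[5][5] = 5

5


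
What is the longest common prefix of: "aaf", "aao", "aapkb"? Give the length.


Words: aaf, aao, aapkb
  Position 0: all 'a' => match
  Position 1: all 'a' => match
  Position 2: ('f', 'o', 'p') => mismatch, stop
LCP = "aa" (length 2)

2


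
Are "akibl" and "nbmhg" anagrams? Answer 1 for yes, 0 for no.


Strings: "akibl", "nbmhg"
Sorted first:  abikl
Sorted second: bghmn
Differ at position 0: 'a' vs 'b' => not anagrams

0


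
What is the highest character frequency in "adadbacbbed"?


Input: adadbacbbed
Character counts:
  'a': 3
  'b': 3
  'c': 1
  'd': 3
  'e': 1
Maximum frequency: 3

3


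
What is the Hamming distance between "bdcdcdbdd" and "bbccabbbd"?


Comparing "bdcdcdbdd" and "bbccabbbd" position by position:
  Position 0: 'b' vs 'b' => same
  Position 1: 'd' vs 'b' => differ
  Position 2: 'c' vs 'c' => same
  Position 3: 'd' vs 'c' => differ
  Position 4: 'c' vs 'a' => differ
  Position 5: 'd' vs 'b' => differ
  Position 6: 'b' vs 'b' => same
  Position 7: 'd' vs 'b' => differ
  Position 8: 'd' vs 'd' => same
Total differences (Hamming distance): 5

5


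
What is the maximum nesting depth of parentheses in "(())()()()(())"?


Input: "(())()()()(())"
Tracking depth:
  Position 0 '(': depth becomes 1
  Position 1 '(': depth becomes 2
  Position 2 ')': depth becomes 1
  Position 3 ')': depth becomes 0
  Position 4 '(': depth becomes 1
  Position 5 ')': depth becomes 0
  Position 6 '(': depth becomes 1
  Position 7 ')': depth becomes 0
  Position 8 '(': depth becomes 1
  Position 9 ')': depth becomes 0
  Position 10 '(': depth becomes 1
  Position 11 '(': depth becomes 2
  Position 12 ')': depth becomes 1
  Position 13 ')': depth becomes 0
Maximum depth reached: 2

2


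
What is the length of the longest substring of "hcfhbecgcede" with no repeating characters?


Input: "hcfhbecgcede"
Sliding window (track last position of each char):
  Position 0 ('h'): window [0,0] length 1 -- new best
  Position 1 ('c'): window [0,1] length 2 -- new best
  Position 2 ('f'): window [0,2] length 3 -- new best
  Position 3 ('h'): repeat (last at 0), move window start to 1
  Position 3 ('h'): window [1,3] length 3
  Position 4 ('b'): window [1,4] length 4 -- new best
  Position 5 ('e'): window [1,5] length 5 -- new best
  Position 6 ('c'): repeat (last at 1), move window start to 2
  Position 6 ('c'): window [2,6] length 5
  Position 7 ('g'): window [2,7] length 6 -- new best
  Position 8 ('c'): repeat (last at 6), move window start to 7
  Position 8 ('c'): window [7,8] length 2
  Position 9 ('e'): window [7,9] length 3
  Position 10 ('d'): window [7,10] length 4
  Position 11 ('e'): repeat (last at 9), move window start to 10
  Position 11 ('e'): window [10,11] length 2
Longest substring with no repeats: "fhbecg" with length 6

6


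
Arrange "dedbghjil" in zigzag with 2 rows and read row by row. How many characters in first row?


Zigzag "dedbghjil" into 2 rows:
Placing characters:
  'd' => row 0
  'e' => row 1
  'd' => row 0
  'b' => row 1
  'g' => row 0
  'h' => row 1
  'j' => row 0
  'i' => row 1
  'l' => row 0
Rows:
  Row 0: "ddgjl"
  Row 1: "ebhi"
First row length: 5

5


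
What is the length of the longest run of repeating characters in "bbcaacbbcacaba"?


Input: "bbcaacbbcacaba"
Scanning for longest run:
  Position 1 ('b'): continues run of 'b', length=2
  Position 2 ('c'): new char, reset run to 1
  Position 3 ('a'): new char, reset run to 1
  Position 4 ('a'): continues run of 'a', length=2
  Position 5 ('c'): new char, reset run to 1
  Position 6 ('b'): new char, reset run to 1
  Position 7 ('b'): continues run of 'b', length=2
  Position 8 ('c'): new char, reset run to 1
  Position 9 ('a'): new char, reset run to 1
  Position 10 ('c'): new char, reset run to 1
  Position 11 ('a'): new char, reset run to 1
  Position 12 ('b'): new char, reset run to 1
  Position 13 ('a'): new char, reset run to 1
Longest run: 'b' with length 2

2


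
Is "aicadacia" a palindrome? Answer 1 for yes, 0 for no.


Input: aicadacia
Reversed: aicadacia
  Compare pos 0 ('a') with pos 8 ('a'): match
  Compare pos 1 ('i') with pos 7 ('i'): match
  Compare pos 2 ('c') with pos 6 ('c'): match
  Compare pos 3 ('a') with pos 5 ('a'): match
Result: palindrome

1


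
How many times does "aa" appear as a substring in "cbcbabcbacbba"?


Searching for "aa" in "cbcbabcbacbba"
Scanning each position:
  Position 0: "cb" => no
  Position 1: "bc" => no
  Position 2: "cb" => no
  Position 3: "ba" => no
  Position 4: "ab" => no
  Position 5: "bc" => no
  Position 6: "cb" => no
  Position 7: "ba" => no
  Position 8: "ac" => no
  Position 9: "cb" => no
  Position 10: "bb" => no
  Position 11: "ba" => no
Total occurrences: 0

0


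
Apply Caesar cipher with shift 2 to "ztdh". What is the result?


Caesar cipher: shift "ztdh" by 2
  'z' (pos 25) + 2 = pos 1 = 'b'
  't' (pos 19) + 2 = pos 21 = 'v'
  'd' (pos 3) + 2 = pos 5 = 'f'
  'h' (pos 7) + 2 = pos 9 = 'j'
Result: bvfj

bvfj


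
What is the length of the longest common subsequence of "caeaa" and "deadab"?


LCS of "caeaa" and "deadab"
DP table:
           d    e    a    d    a    b
      0    0    0    0    0    0    0
  c   0    0    0    0    0    0    0
  a   0    0    0    1    1    1    1
  e   0    0    1    1    1    1    1
  a   0    0    1    2    2    2    2
  a   0    0    1    2    2    3    3
LCS length = dp[5][6] = 3

3


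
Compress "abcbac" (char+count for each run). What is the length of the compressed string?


Input: abcbac
Runs:
  'a' x 1 => "a1"
  'b' x 1 => "b1"
  'c' x 1 => "c1"
  'b' x 1 => "b1"
  'a' x 1 => "a1"
  'c' x 1 => "c1"
Compressed: "a1b1c1b1a1c1"
Compressed length: 12

12


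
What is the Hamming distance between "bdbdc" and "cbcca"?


Comparing "bdbdc" and "cbcca" position by position:
  Position 0: 'b' vs 'c' => differ
  Position 1: 'd' vs 'b' => differ
  Position 2: 'b' vs 'c' => differ
  Position 3: 'd' vs 'c' => differ
  Position 4: 'c' vs 'a' => differ
Total differences (Hamming distance): 5

5


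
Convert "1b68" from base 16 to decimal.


Input: "1b68" in base 16
Positional expansion:
  Digit '1' (value 1) x 16^3 = 4096
  Digit 'b' (value 11) x 16^2 = 2816
  Digit '6' (value 6) x 16^1 = 96
  Digit '8' (value 8) x 16^0 = 8
Sum = 7016

7016


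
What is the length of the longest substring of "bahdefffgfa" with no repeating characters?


Input: "bahdefffgfa"
Sliding window (track last position of each char):
  Position 0 ('b'): window [0,0] length 1 -- new best
  Position 1 ('a'): window [0,1] length 2 -- new best
  Position 2 ('h'): window [0,2] length 3 -- new best
  Position 3 ('d'): window [0,3] length 4 -- new best
  Position 4 ('e'): window [0,4] length 5 -- new best
  Position 5 ('f'): window [0,5] length 6 -- new best
  Position 6 ('f'): repeat (last at 5), move window start to 6
  Position 6 ('f'): window [6,6] length 1
  Position 7 ('f'): repeat (last at 6), move window start to 7
  Position 7 ('f'): window [7,7] length 1
  Position 8 ('g'): window [7,8] length 2
  Position 9 ('f'): repeat (last at 7), move window start to 8
  Position 9 ('f'): window [8,9] length 2
  Position 10 ('a'): window [8,10] length 3
Longest substring with no repeats: "bahdef" with length 6

6


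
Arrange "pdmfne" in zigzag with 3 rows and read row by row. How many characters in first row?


Zigzag "pdmfne" into 3 rows:
Placing characters:
  'p' => row 0
  'd' => row 1
  'm' => row 2
  'f' => row 1
  'n' => row 0
  'e' => row 1
Rows:
  Row 0: "pn"
  Row 1: "dfe"
  Row 2: "m"
First row length: 2

2


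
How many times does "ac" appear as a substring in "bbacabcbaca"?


Searching for "ac" in "bbacabcbaca"
Scanning each position:
  Position 0: "bb" => no
  Position 1: "ba" => no
  Position 2: "ac" => MATCH
  Position 3: "ca" => no
  Position 4: "ab" => no
  Position 5: "bc" => no
  Position 6: "cb" => no
  Position 7: "ba" => no
  Position 8: "ac" => MATCH
  Position 9: "ca" => no
Total occurrences: 2

2


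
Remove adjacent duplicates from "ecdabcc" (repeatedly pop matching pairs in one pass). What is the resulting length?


Input: ecdabcc
Stack-based adjacent duplicate removal:
  Read 'e': push. Stack: e
  Read 'c': push. Stack: ec
  Read 'd': push. Stack: ecd
  Read 'a': push. Stack: ecda
  Read 'b': push. Stack: ecdab
  Read 'c': push. Stack: ecdabc
  Read 'c': matches stack top 'c' => pop. Stack: ecdab
Final stack: "ecdab" (length 5)

5


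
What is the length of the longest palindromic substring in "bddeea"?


Input: "bddeea"
Checking substrings for palindromes:
  [1:3] "dd" (len 2) => palindrome
  [3:5] "ee" (len 2) => palindrome
Longest palindromic substring: "dd" with length 2

2


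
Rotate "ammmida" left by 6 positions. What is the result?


Input: "ammmida", rotate left by 6
First 6 characters: "ammmid"
Remaining characters: "a"
Concatenate remaining + first: "a" + "ammmid" = "aammmid"

aammmid


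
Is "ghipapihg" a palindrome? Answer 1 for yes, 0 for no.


Input: ghipapihg
Reversed: ghipapihg
  Compare pos 0 ('g') with pos 8 ('g'): match
  Compare pos 1 ('h') with pos 7 ('h'): match
  Compare pos 2 ('i') with pos 6 ('i'): match
  Compare pos 3 ('p') with pos 5 ('p'): match
Result: palindrome

1


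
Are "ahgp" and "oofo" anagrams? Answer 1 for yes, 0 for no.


Strings: "ahgp", "oofo"
Sorted first:  aghp
Sorted second: fooo
Differ at position 0: 'a' vs 'f' => not anagrams

0


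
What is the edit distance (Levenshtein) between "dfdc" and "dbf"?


Computing edit distance: "dfdc" -> "dbf"
DP table:
           d    b    f
      0    1    2    3
  d   1    0    1    2
  f   2    1    1    1
  d   3    2    2    2
  c   4    3    3    3
Edit distance = dp[4][3] = 3

3


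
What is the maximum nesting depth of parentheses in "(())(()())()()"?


Input: "(())(()())()()"
Tracking depth:
  Position 0 '(': depth becomes 1
  Position 1 '(': depth becomes 2
  Position 2 ')': depth becomes 1
  Position 3 ')': depth becomes 0
  Position 4 '(': depth becomes 1
  Position 5 '(': depth becomes 2
  Position 6 ')': depth becomes 1
  Position 7 '(': depth becomes 2
  Position 8 ')': depth becomes 1
  Position 9 ')': depth becomes 0
  Position 10 '(': depth becomes 1
  Position 11 ')': depth becomes 0
  Position 12 '(': depth becomes 1
  Position 13 ')': depth becomes 0
Maximum depth reached: 2

2


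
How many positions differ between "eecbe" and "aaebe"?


Comparing "eecbe" and "aaebe" position by position:
  Position 0: 'e' vs 'a' => DIFFER
  Position 1: 'e' vs 'a' => DIFFER
  Position 2: 'c' vs 'e' => DIFFER
  Position 3: 'b' vs 'b' => same
  Position 4: 'e' vs 'e' => same
Positions that differ: 3

3


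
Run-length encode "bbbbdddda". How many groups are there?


Input: bbbbdddda
Scanning for consecutive runs:
  Group 1: 'b' x 4 (positions 0-3)
  Group 2: 'd' x 4 (positions 4-7)
  Group 3: 'a' x 1 (positions 8-8)
Total groups: 3

3


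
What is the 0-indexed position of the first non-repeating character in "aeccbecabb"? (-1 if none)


Input: aeccbecabb
Character frequencies:
  'a': 2
  'b': 3
  'c': 3
  'e': 2
Scanning left to right for freq == 1:
  Position 0 ('a'): freq=2, skip
  Position 1 ('e'): freq=2, skip
  Position 2 ('c'): freq=3, skip
  Position 3 ('c'): freq=3, skip
  Position 4 ('b'): freq=3, skip
  Position 5 ('e'): freq=2, skip
  Position 6 ('c'): freq=3, skip
  Position 7 ('a'): freq=2, skip
  Position 8 ('b'): freq=3, skip
  Position 9 ('b'): freq=3, skip
  No unique character found => answer = -1

-1


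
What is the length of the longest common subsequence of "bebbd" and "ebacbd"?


LCS of "bebbd" and "ebacbd"
DP table:
           e    b    a    c    b    d
      0    0    0    0    0    0    0
  b   0    0    1    1    1    1    1
  e   0    1    1    1    1    1    1
  b   0    1    2    2    2    2    2
  b   0    1    2    2    2    3    3
  d   0    1    2    2    2    3    4
LCS length = dp[5][6] = 4

4


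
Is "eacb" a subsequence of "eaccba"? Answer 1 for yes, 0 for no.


Check if "eacb" is a subsequence of "eaccba"
Greedy scan:
  Position 0 ('e'): matches sub[0] = 'e'
  Position 1 ('a'): matches sub[1] = 'a'
  Position 2 ('c'): matches sub[2] = 'c'
  Position 3 ('c'): no match needed
  Position 4 ('b'): matches sub[3] = 'b'
  Position 5 ('a'): no match needed
All 4 characters matched => is a subsequence

1


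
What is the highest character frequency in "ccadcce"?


Input: ccadcce
Character counts:
  'a': 1
  'c': 4
  'd': 1
  'e': 1
Maximum frequency: 4

4


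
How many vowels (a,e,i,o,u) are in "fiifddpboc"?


Input: fiifddpboc
Checking each character:
  'f' at position 0: consonant
  'i' at position 1: vowel (running total: 1)
  'i' at position 2: vowel (running total: 2)
  'f' at position 3: consonant
  'd' at position 4: consonant
  'd' at position 5: consonant
  'p' at position 6: consonant
  'b' at position 7: consonant
  'o' at position 8: vowel (running total: 3)
  'c' at position 9: consonant
Total vowels: 3

3


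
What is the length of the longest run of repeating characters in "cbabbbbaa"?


Input: "cbabbbbaa"
Scanning for longest run:
  Position 1 ('b'): new char, reset run to 1
  Position 2 ('a'): new char, reset run to 1
  Position 3 ('b'): new char, reset run to 1
  Position 4 ('b'): continues run of 'b', length=2
  Position 5 ('b'): continues run of 'b', length=3
  Position 6 ('b'): continues run of 'b', length=4
  Position 7 ('a'): new char, reset run to 1
  Position 8 ('a'): continues run of 'a', length=2
Longest run: 'b' with length 4

4


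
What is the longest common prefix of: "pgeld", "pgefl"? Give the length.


Words: pgeld, pgefl
  Position 0: all 'p' => match
  Position 1: all 'g' => match
  Position 2: all 'e' => match
  Position 3: ('l', 'f') => mismatch, stop
LCP = "pge" (length 3)

3


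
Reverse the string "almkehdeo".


Input: almkehdeo
Reading characters right to left:
  Position 8: 'o'
  Position 7: 'e'
  Position 6: 'd'
  Position 5: 'h'
  Position 4: 'e'
  Position 3: 'k'
  Position 2: 'm'
  Position 1: 'l'
  Position 0: 'a'
Reversed: oedhekmla

oedhekmla


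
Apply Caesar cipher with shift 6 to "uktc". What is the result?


Caesar cipher: shift "uktc" by 6
  'u' (pos 20) + 6 = pos 0 = 'a'
  'k' (pos 10) + 6 = pos 16 = 'q'
  't' (pos 19) + 6 = pos 25 = 'z'
  'c' (pos 2) + 6 = pos 8 = 'i'
Result: aqzi

aqzi


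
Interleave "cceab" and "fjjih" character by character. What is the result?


Interleaving "cceab" and "fjjih":
  Position 0: 'c' from first, 'f' from second => "cf"
  Position 1: 'c' from first, 'j' from second => "cj"
  Position 2: 'e' from first, 'j' from second => "ej"
  Position 3: 'a' from first, 'i' from second => "ai"
  Position 4: 'b' from first, 'h' from second => "bh"
Result: cfcjejaibh

cfcjejaibh


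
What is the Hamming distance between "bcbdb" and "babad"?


Comparing "bcbdb" and "babad" position by position:
  Position 0: 'b' vs 'b' => same
  Position 1: 'c' vs 'a' => differ
  Position 2: 'b' vs 'b' => same
  Position 3: 'd' vs 'a' => differ
  Position 4: 'b' vs 'd' => differ
Total differences (Hamming distance): 3

3


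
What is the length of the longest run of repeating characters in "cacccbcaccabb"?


Input: "cacccbcaccabb"
Scanning for longest run:
  Position 1 ('a'): new char, reset run to 1
  Position 2 ('c'): new char, reset run to 1
  Position 3 ('c'): continues run of 'c', length=2
  Position 4 ('c'): continues run of 'c', length=3
  Position 5 ('b'): new char, reset run to 1
  Position 6 ('c'): new char, reset run to 1
  Position 7 ('a'): new char, reset run to 1
  Position 8 ('c'): new char, reset run to 1
  Position 9 ('c'): continues run of 'c', length=2
  Position 10 ('a'): new char, reset run to 1
  Position 11 ('b'): new char, reset run to 1
  Position 12 ('b'): continues run of 'b', length=2
Longest run: 'c' with length 3

3


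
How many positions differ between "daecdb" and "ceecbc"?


Comparing "daecdb" and "ceecbc" position by position:
  Position 0: 'd' vs 'c' => DIFFER
  Position 1: 'a' vs 'e' => DIFFER
  Position 2: 'e' vs 'e' => same
  Position 3: 'c' vs 'c' => same
  Position 4: 'd' vs 'b' => DIFFER
  Position 5: 'b' vs 'c' => DIFFER
Positions that differ: 4

4


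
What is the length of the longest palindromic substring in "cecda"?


Input: "cecda"
Checking substrings for palindromes:
  [0:3] "cec" (len 3) => palindrome
Longest palindromic substring: "cec" with length 3

3


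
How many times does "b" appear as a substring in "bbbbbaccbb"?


Searching for "b" in "bbbbbaccbb"
Scanning each position:
  Position 0: "b" => MATCH
  Position 1: "b" => MATCH
  Position 2: "b" => MATCH
  Position 3: "b" => MATCH
  Position 4: "b" => MATCH
  Position 5: "a" => no
  Position 6: "c" => no
  Position 7: "c" => no
  Position 8: "b" => MATCH
  Position 9: "b" => MATCH
Total occurrences: 7

7


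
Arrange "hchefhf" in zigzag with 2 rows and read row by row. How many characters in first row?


Zigzag "hchefhf" into 2 rows:
Placing characters:
  'h' => row 0
  'c' => row 1
  'h' => row 0
  'e' => row 1
  'f' => row 0
  'h' => row 1
  'f' => row 0
Rows:
  Row 0: "hhff"
  Row 1: "ceh"
First row length: 4

4


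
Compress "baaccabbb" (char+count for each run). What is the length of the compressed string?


Input: baaccabbb
Runs:
  'b' x 1 => "b1"
  'a' x 2 => "a2"
  'c' x 2 => "c2"
  'a' x 1 => "a1"
  'b' x 3 => "b3"
Compressed: "b1a2c2a1b3"
Compressed length: 10

10


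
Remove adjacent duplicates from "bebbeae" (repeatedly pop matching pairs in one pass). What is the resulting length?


Input: bebbeae
Stack-based adjacent duplicate removal:
  Read 'b': push. Stack: b
  Read 'e': push. Stack: be
  Read 'b': push. Stack: beb
  Read 'b': matches stack top 'b' => pop. Stack: be
  Read 'e': matches stack top 'e' => pop. Stack: b
  Read 'a': push. Stack: ba
  Read 'e': push. Stack: bae
Final stack: "bae" (length 3)

3


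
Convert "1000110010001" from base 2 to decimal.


Input: "1000110010001" in base 2
Positional expansion:
  Digit '1' (value 1) x 2^12 = 4096
  Digit '0' (value 0) x 2^11 = 0
  Digit '0' (value 0) x 2^10 = 0
  Digit '0' (value 0) x 2^9 = 0
  Digit '1' (value 1) x 2^8 = 256
  Digit '1' (value 1) x 2^7 = 128
  Digit '0' (value 0) x 2^6 = 0
  Digit '0' (value 0) x 2^5 = 0
  Digit '1' (value 1) x 2^4 = 16
  Digit '0' (value 0) x 2^3 = 0
  Digit '0' (value 0) x 2^2 = 0
  Digit '0' (value 0) x 2^1 = 0
  Digit '1' (value 1) x 2^0 = 1
Sum = 4497

4497


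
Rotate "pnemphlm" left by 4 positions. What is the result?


Input: "pnemphlm", rotate left by 4
First 4 characters: "pnem"
Remaining characters: "phlm"
Concatenate remaining + first: "phlm" + "pnem" = "phlmpnem"

phlmpnem


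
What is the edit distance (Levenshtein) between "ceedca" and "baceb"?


Computing edit distance: "ceedca" -> "baceb"
DP table:
           b    a    c    e    b
      0    1    2    3    4    5
  c   1    1    2    2    3    4
  e   2    2    2    3    2    3
  e   3    3    3    3    3    3
  d   4    4    4    4    4    4
  c   5    5    5    4    5    5
  a   6    6    5    5    5    6
Edit distance = dp[6][5] = 6

6


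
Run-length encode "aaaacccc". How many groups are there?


Input: aaaacccc
Scanning for consecutive runs:
  Group 1: 'a' x 4 (positions 0-3)
  Group 2: 'c' x 4 (positions 4-7)
Total groups: 2

2


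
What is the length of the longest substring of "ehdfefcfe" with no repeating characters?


Input: "ehdfefcfe"
Sliding window (track last position of each char):
  Position 0 ('e'): window [0,0] length 1 -- new best
  Position 1 ('h'): window [0,1] length 2 -- new best
  Position 2 ('d'): window [0,2] length 3 -- new best
  Position 3 ('f'): window [0,3] length 4 -- new best
  Position 4 ('e'): repeat (last at 0), move window start to 1
  Position 4 ('e'): window [1,4] length 4
  Position 5 ('f'): repeat (last at 3), move window start to 4
  Position 5 ('f'): window [4,5] length 2
  Position 6 ('c'): window [4,6] length 3
  Position 7 ('f'): repeat (last at 5), move window start to 6
  Position 7 ('f'): window [6,7] length 2
  Position 8 ('e'): window [6,8] length 3
Longest substring with no repeats: "ehdf" with length 4

4


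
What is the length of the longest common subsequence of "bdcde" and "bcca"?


LCS of "bdcde" and "bcca"
DP table:
           b    c    c    a
      0    0    0    0    0
  b   0    1    1    1    1
  d   0    1    1    1    1
  c   0    1    2    2    2
  d   0    1    2    2    2
  e   0    1    2    2    2
LCS length = dp[5][4] = 2

2


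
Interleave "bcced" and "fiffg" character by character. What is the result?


Interleaving "bcced" and "fiffg":
  Position 0: 'b' from first, 'f' from second => "bf"
  Position 1: 'c' from first, 'i' from second => "ci"
  Position 2: 'c' from first, 'f' from second => "cf"
  Position 3: 'e' from first, 'f' from second => "ef"
  Position 4: 'd' from first, 'g' from second => "dg"
Result: bfcicfefdg

bfcicfefdg
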